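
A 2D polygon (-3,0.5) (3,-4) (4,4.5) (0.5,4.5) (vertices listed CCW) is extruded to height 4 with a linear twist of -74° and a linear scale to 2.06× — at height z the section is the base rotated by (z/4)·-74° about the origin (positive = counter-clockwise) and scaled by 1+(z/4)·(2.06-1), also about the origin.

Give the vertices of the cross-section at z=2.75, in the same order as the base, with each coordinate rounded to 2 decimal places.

Cross-section at z=2.75: (-2.60,4.57) (-2.09,-8.39) (10.40,-0.46) (6.58,4.24)

t = z/height = 2.75/4 = 0.6875
s = 1 + (scale-1)·z/height = 1 + (2.06-1)·2.75/4 = 1.728750
θ = twist·z/height = -74°·2.75/4 = -50.8750° = -0.887936 rad
cos θ = 0.631014, sin θ = -0.775771 (intermediates below are computed at full precision and shown rounded to 5 d.p.)
v1: (-3,0.5) → rotate → (-1.50516,2.64282) → ×s → (-2.60204,4.56878) → (-2.60,4.57)
v2: (3,-4) → rotate → (-1.21004,-4.85137) → ×s → (-2.09186,-8.38681) → (-2.09,-8.39)
v3: (4,4.5) → rotate → (6.01503,-0.26352) → ×s → (10.39848,-0.45556) → (10.40,-0.46)
v4: (0.5,4.5) → rotate → (3.80648,2.45168) → ×s → (6.58045,4.23834) → (6.58,4.24)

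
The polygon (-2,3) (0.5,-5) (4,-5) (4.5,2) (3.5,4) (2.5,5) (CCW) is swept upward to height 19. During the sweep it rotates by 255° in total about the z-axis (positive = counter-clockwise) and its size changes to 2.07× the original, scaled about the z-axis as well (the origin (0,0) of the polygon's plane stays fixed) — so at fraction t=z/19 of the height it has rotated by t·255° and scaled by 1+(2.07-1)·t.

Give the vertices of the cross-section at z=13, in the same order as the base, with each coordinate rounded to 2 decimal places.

Cross-section at z=13: (2.95,-5.51) (-0.03,8.70) (-6.06,9.29) (-8.09,-2.70) (-6.70,-6.31) (-5.14,-8.20)

t = z/height = 13/19 = 0.684211
s = 1 + (scale-1)·z/height = 1 + (2.07-1)·13/19 = 1.732105
θ = twist·z/height = 255°·13/19 = 174.4737° = 3.045140 rad
cos θ = -0.995352, sin θ = 0.096303 (intermediates below are computed at full precision and shown rounded to 5 d.p.)
v1: (-2,3) → rotate → (1.70180,-3.17866) → ×s → (2.94769,-5.50578) → (2.95,-5.51)
v2: (0.5,-5) → rotate → (-0.01616,5.02491) → ×s → (-0.02799,8.70368) → (-0.03,8.70)
v3: (4,-5) → rotate → (-3.49989,5.36197) → ×s → (-6.06218,9.28750) → (-6.06,9.29)
v4: (4.5,2) → rotate → (-4.67169,-1.55734) → ×s → (-8.09186,-2.69748) → (-8.09,-2.70)
v5: (3.5,4) → rotate → (-3.86894,-3.64435) → ×s → (-6.70142,-6.31239) → (-6.70,-6.31)
v6: (2.5,5) → rotate → (-2.96989,-4.73600) → ×s → (-5.14417,-8.20326) → (-5.14,-8.20)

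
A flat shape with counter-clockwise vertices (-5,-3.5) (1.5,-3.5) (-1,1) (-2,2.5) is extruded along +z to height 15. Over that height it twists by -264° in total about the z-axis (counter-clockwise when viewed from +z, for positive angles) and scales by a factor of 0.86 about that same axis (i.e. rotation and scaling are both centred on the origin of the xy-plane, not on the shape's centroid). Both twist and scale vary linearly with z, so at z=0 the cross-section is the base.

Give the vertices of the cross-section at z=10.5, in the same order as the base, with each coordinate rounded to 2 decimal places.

t = z/height = 10.5/15 = 0.7
s = 1 + (scale-1)·z/height = 1 + (0.86-1)·10.5/15 = 0.902000
θ = twist·z/height = -264°·10.5/15 = -184.8000° = -3.225368 rad
cos θ = -0.996493, sin θ = 0.083678 (intermediates below are computed at full precision and shown rounded to 5 d.p.)
v1: (-5,-3.5) → rotate → (5.27534,3.06934) → ×s → (4.75835,2.76854) → (4.76,2.77)
v2: (1.5,-3.5) → rotate → (-1.20187,3.61324) → ×s → (-1.08408,3.25914) → (-1.08,3.26)
v3: (-1,1) → rotate → (0.91282,-1.08017) → ×s → (0.82336,-0.97431) → (0.82,-0.97)
v4: (-2,2.5) → rotate → (1.78379,-2.65859) → ×s → (1.60898,-2.39805) → (1.61,-2.40)

Cross-section at z=10.5: (4.76,2.77) (-1.08,3.26) (0.82,-0.97) (1.61,-2.40)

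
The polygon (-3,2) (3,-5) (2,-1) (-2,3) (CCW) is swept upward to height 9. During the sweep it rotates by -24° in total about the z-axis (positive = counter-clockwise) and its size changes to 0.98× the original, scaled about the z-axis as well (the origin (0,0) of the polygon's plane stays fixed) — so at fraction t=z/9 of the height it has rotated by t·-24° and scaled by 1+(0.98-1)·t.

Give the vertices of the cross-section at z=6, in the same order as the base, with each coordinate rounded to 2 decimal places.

t = z/height = 6/9 = 0.666667
s = 1 + (scale-1)·z/height = 1 + (0.98-1)·6/9 = 0.986667
θ = twist·z/height = -24°·6/9 = -16.0000° = -0.279253 rad
cos θ = 0.961262, sin θ = -0.275637 (intermediates below are computed at full precision and shown rounded to 5 d.p.)
v1: (-3,2) → rotate → (-2.33251,2.74944) → ×s → (-2.30141,2.71278) → (-2.30,2.71)
v2: (3,-5) → rotate → (1.50560,-5.63322) → ×s → (1.48552,-5.55811) → (1.49,-5.56)
v3: (2,-1) → rotate → (1.64689,-1.51254) → ×s → (1.62493,-1.49237) → (1.62,-1.49)
v4: (-2,3) → rotate → (-1.09561,3.43506) → ×s → (-1.08100,3.38926) → (-1.08,3.39)

Cross-section at z=6: (-2.30,2.71) (1.49,-5.56) (1.62,-1.49) (-1.08,3.39)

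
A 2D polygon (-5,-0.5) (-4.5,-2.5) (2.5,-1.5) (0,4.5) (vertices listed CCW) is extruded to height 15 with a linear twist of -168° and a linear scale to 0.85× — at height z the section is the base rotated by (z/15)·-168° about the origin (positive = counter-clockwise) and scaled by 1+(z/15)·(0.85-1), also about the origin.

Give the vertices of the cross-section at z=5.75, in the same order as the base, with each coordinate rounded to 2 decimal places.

Cross-section at z=5.75: (-2.46,4.05) (-3.96,2.81) (-0.26,-2.74) (3.82,1.83)

t = z/height = 5.75/15 = 0.383333
s = 1 + (scale-1)·z/height = 1 + (0.85-1)·5.75/15 = 0.942500
θ = twist·z/height = -168°·5.75/15 = -64.4000° = -1.123992 rad
cos θ = 0.432086, sin θ = -0.901833 (intermediates below are computed at full precision and shown rounded to 5 d.p.)
v1: (-5,-0.5) → rotate → (-2.61135,4.29312) → ×s → (-2.46119,4.04627) → (-2.46,4.05)
v2: (-4.5,-2.5) → rotate → (-4.19897,2.97803) → ×s → (-3.95753,2.80680) → (-3.96,2.81)
v3: (2.5,-1.5) → rotate → (-0.27253,-2.90271) → ×s → (-0.25686,-2.73580) → (-0.26,-2.74)
v4: (0,4.5) → rotate → (4.05825,1.94439) → ×s → (3.82490,1.83258) → (3.82,1.83)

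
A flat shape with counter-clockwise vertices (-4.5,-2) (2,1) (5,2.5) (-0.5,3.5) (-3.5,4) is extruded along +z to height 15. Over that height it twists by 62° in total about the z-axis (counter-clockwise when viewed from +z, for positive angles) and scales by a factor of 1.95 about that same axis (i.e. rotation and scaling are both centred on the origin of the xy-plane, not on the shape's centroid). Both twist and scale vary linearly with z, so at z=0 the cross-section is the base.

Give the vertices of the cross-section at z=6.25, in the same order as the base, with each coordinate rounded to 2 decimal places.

Cross-section at z=6.25: (-4.44,-5.25) (1.90,2.47) (4.76,6.18) (-2.76,4.09) (-6.83,2.90)

t = z/height = 6.25/15 = 0.416667
s = 1 + (scale-1)·z/height = 1 + (1.95-1)·6.25/15 = 1.395833
θ = twist·z/height = 62°·6.25/15 = 25.8333° = 0.450877 rad
cos θ = 0.900065, sin θ = 0.435755 (intermediates below are computed at full precision and shown rounded to 5 d.p.)
v1: (-4.5,-2) → rotate → (-3.17878,-3.76103) → ×s → (-4.43705,-5.24977) → (-4.44,-5.25)
v2: (2,1) → rotate → (1.36438,1.77158) → ×s → (1.90444,2.47282) → (1.90,2.47)
v3: (5,2.5) → rotate → (3.41094,4.42894) → ×s → (4.76110,6.18206) → (4.76,6.18)
v4: (-0.5,3.5) → rotate → (-1.97517,2.93235) → ×s → (-2.75701,4.09307) → (-2.76,4.09)
v5: (-3.5,4) → rotate → (-4.89325,2.07512) → ×s → (-6.83016,2.89652) → (-6.83,2.90)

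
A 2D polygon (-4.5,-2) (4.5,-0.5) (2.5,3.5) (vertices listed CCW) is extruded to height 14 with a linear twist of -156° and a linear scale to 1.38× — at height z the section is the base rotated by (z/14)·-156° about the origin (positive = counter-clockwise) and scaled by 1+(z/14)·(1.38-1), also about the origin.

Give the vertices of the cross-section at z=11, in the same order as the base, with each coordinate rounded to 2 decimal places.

Cross-section at z=11: (0.96,6.32) (-3.69,-4.57) (2.08,-5.18)

t = z/height = 11/14 = 0.785714
s = 1 + (scale-1)·z/height = 1 + (1.38-1)·11/14 = 1.298571
θ = twist·z/height = -156°·11/14 = -122.5714° = -2.139275 rad
cos θ = -0.538351, sin θ = -0.842721 (intermediates below are computed at full precision and shown rounded to 5 d.p.)
v1: (-4.5,-2) → rotate → (0.73714,4.86895) → ×s → (0.95722,6.32267) → (0.96,6.32)
v2: (4.5,-0.5) → rotate → (-2.84394,-3.52307) → ×s → (-3.69306,-4.57496) → (-3.69,-4.57)
v3: (2.5,3.5) → rotate → (1.60365,-3.99103) → ×s → (2.08245,-5.18264) → (2.08,-5.18)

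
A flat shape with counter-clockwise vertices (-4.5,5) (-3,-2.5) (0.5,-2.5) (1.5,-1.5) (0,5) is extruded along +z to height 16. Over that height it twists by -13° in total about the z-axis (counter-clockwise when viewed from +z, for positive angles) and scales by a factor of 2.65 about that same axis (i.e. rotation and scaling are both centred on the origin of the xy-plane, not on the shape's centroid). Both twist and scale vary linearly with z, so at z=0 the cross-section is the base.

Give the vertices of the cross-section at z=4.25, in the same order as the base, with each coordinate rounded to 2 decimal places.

t = z/height = 4.25/16 = 0.265625
s = 1 + (scale-1)·z/height = 1 + (2.65-1)·4.25/16 = 1.438281
θ = twist·z/height = -13°·4.25/16 = -3.4531° = -0.060268 rad
cos θ = 0.998184, sin θ = -0.060232 (intermediates below are computed at full precision and shown rounded to 5 d.p.)
v1: (-4.5,5) → rotate → (-4.19067,5.26197) → ×s → (-6.02736,7.56819) → (-6.03,7.57)
v2: (-3,-2.5) → rotate → (-3.14513,-2.31477) → ×s → (-4.52359,-3.32928) → (-4.52,-3.33)
v3: (0.5,-2.5) → rotate → (0.34851,-2.52558) → ×s → (0.50126,-3.63249) → (0.50,-3.63)
v4: (1.5,-1.5) → rotate → (1.40693,-1.58762) → ×s → (2.02356,-2.28345) → (2.02,-2.28)
v5: (0,5) → rotate → (0.30116,4.99092) → ×s → (0.43315,7.17835) → (0.43,7.18)

Cross-section at z=4.25: (-6.03,7.57) (-4.52,-3.33) (0.50,-3.63) (2.02,-2.28) (0.43,7.18)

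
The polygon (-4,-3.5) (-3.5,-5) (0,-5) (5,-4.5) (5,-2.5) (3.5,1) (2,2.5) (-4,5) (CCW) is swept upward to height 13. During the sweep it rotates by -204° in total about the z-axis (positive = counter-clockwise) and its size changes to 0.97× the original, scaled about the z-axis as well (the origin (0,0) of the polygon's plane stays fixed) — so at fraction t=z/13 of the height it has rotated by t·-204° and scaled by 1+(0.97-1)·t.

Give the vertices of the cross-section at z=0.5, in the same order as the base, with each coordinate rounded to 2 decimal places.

Cross-section at z=0.5: (-4.44,-2.92) (-4.15,-4.47) (-0.68,-4.95) (4.33,-5.13) (4.61,-3.16) (3.60,0.51) (2.32,2.20) (-3.28,5.49)

t = z/height = 0.5/13 = 0.0384615
s = 1 + (scale-1)·z/height = 1 + (0.97-1)·0.5/13 = 0.998846
θ = twist·z/height = -204°·0.5/13 = -7.8462° = -0.136941 rad
cos θ = 0.990638, sin θ = -0.136514 (intermediates below are computed at full precision and shown rounded to 5 d.p.)
v1: (-4,-3.5) → rotate → (-4.44035,-2.92118) → ×s → (-4.43523,-2.91781) → (-4.44,-2.92)
v2: (-3.5,-5) → rotate → (-4.14980,-4.47539) → ×s → (-4.14501,-4.47023) → (-4.15,-4.47)
v3: (0,-5) → rotate → (-0.68257,-4.95319) → ×s → (-0.68178,-4.94748) → (-0.68,-4.95)
v4: (5,-4.5) → rotate → (4.33888,-5.14044) → ×s → (4.33387,-5.13451) → (4.33,-5.13)
v5: (5,-2.5) → rotate → (4.61191,-3.15916) → ×s → (4.60659,-3.15552) → (4.61,-3.16)
v6: (3.5,1) → rotate → (3.60375,0.51284) → ×s → (3.59959,0.51225) → (3.60,0.51)
v7: (2,2.5) → rotate → (2.32256,2.20357) → ×s → (2.31988,2.20103) → (2.32,2.20)
v8: (-4,5) → rotate → (-3.27998,5.49925) → ×s → (-3.27620,5.49290) → (-3.28,5.49)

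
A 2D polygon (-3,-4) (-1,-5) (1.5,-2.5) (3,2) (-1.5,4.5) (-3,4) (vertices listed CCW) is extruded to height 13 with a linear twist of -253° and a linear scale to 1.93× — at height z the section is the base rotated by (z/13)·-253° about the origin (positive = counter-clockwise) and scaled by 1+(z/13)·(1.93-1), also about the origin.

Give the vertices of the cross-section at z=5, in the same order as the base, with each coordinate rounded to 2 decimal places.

t = z/height = 5/13 = 0.384615
s = 1 + (scale-1)·z/height = 1 + (1.93-1)·5/13 = 1.357692
θ = twist·z/height = -253°·5/13 = -97.3077° = -1.698340 rad
cos θ = -0.127198, sin θ = -0.991877 (intermediates below are computed at full precision and shown rounded to 5 d.p.)
v1: (-3,-4) → rotate → (-3.58592,3.48442) → ×s → (-4.86857,4.73077) → (-4.87,4.73)
v2: (-1,-5) → rotate → (-4.83219,1.62787) → ×s → (-6.56063,2.21014) → (-6.56,2.21)
v3: (1.5,-2.5) → rotate → (-2.67049,-1.16982) → ×s → (-3.62570,-1.58826) → (-3.63,-1.59)
v4: (3,2) → rotate → (1.60216,-3.23003) → ×s → (2.17524,-4.38538) → (2.18,-4.39)
v5: (-1.5,4.5) → rotate → (4.65424,0.91543) → ×s → (6.31903,1.24287) → (6.32,1.24)
v6: (-3,4) → rotate → (4.34910,2.46684) → ×s → (5.90474,3.34921) → (5.90,3.35)

Cross-section at z=5: (-4.87,4.73) (-6.56,2.21) (-3.63,-1.59) (2.18,-4.39) (6.32,1.24) (5.90,3.35)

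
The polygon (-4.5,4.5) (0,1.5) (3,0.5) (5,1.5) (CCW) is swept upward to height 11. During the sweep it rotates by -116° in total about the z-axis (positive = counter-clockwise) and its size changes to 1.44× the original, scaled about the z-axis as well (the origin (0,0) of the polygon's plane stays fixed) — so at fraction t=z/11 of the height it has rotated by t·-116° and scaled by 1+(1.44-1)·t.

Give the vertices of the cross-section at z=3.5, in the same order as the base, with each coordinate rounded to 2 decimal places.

t = z/height = 3.5/11 = 0.318182
s = 1 + (scale-1)·z/height = 1 + (1.44-1)·3.5/11 = 1.140000
θ = twist·z/height = -116°·3.5/11 = -36.9091° = -0.644185 rad
cos θ = 0.799589, sin θ = -0.600547 (intermediates below are computed at full precision and shown rounded to 5 d.p.)
v1: (-4.5,4.5) → rotate → (-0.89569,6.30061) → ×s → (-1.02109,7.18270) → (-1.02,7.18)
v2: (0,1.5) → rotate → (0.90082,1.19938) → ×s → (1.02694,1.36730) → (1.03,1.37)
v3: (3,0.5) → rotate → (2.69904,-1.40185) → ×s → (3.07691,-1.59811) → (3.08,-1.60)
v4: (5,1.5) → rotate → (4.89877,-1.80335) → ×s → (5.58460,-2.05582) → (5.58,-2.06)

Cross-section at z=3.5: (-1.02,7.18) (1.03,1.37) (3.08,-1.60) (5.58,-2.06)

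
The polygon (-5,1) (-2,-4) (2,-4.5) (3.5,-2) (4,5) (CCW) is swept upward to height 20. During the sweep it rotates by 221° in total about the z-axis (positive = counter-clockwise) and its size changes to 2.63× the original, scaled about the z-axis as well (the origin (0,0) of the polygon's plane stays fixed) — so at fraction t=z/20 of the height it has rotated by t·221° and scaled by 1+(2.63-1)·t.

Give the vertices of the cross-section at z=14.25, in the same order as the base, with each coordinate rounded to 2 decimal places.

t = z/height = 14.25/20 = 0.7125
s = 1 + (scale-1)·z/height = 1 + (2.63-1)·14.25/20 = 2.161375
θ = twist·z/height = 221°·14.25/20 = 157.4625° = 2.748239 rad
cos θ = -0.923629, sin θ = 0.383288 (intermediates below are computed at full precision and shown rounded to 5 d.p.)
v1: (-5,1) → rotate → (4.23486,-2.84007) → ×s → (9.15311,-6.13845) → (9.15,-6.14)
v2: (-2,-4) → rotate → (3.38041,2.92794) → ×s → (7.30633,6.32838) → (7.31,6.33)
v3: (2,-4.5) → rotate → (-0.12246,4.92291) → ×s → (-0.26469,10.64025) → (-0.26,10.64)
v4: (3.5,-2) → rotate → (-2.46612,3.18877) → ×s → (-5.33022,6.89212) → (-5.33,6.89)
v5: (4,5) → rotate → (-5.61096,-3.08499) → ×s → (-12.12738,-6.66783) → (-12.13,-6.67)

Cross-section at z=14.25: (9.15,-6.14) (7.31,6.33) (-0.26,10.64) (-5.33,6.89) (-12.13,-6.67)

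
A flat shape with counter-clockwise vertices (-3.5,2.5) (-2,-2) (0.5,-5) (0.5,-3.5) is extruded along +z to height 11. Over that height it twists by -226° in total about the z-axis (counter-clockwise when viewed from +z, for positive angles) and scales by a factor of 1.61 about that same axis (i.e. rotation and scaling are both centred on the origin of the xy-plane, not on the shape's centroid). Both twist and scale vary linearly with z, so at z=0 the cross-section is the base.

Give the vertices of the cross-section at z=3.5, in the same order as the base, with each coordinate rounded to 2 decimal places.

t = z/height = 3.5/11 = 0.318182
s = 1 + (scale-1)·z/height = 1 + (1.61-1)·3.5/11 = 1.194091
θ = twist·z/height = -226°·3.5/11 = -71.9091° = -1.255050 rad
cos θ = 0.310526, sin θ = -0.950565 (intermediates below are computed at full precision and shown rounded to 5 d.p.)
v1: (-3.5,2.5) → rotate → (1.28957,4.10329) → ×s → (1.53987,4.89970) → (1.54,4.90)
v2: (-2,-2) → rotate → (-2.52218,1.28008) → ×s → (-3.01171,1.52853) → (-3.01,1.53)
v3: (0.5,-5) → rotate → (-4.59756,-2.02791) → ×s → (-5.48991,-2.42151) → (-5.49,-2.42)
v4: (0.5,-3.5) → rotate → (-3.17171,-1.56212) → ×s → (-3.78732,-1.86532) → (-3.79,-1.87)

Cross-section at z=3.5: (1.54,4.90) (-3.01,1.53) (-5.49,-2.42) (-3.79,-1.87)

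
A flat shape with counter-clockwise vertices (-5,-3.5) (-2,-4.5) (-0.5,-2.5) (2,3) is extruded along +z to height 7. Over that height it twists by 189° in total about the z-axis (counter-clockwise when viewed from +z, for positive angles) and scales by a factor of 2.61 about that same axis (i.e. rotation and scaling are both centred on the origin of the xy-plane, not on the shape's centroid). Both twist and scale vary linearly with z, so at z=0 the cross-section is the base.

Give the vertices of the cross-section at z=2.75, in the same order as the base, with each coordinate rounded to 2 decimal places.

t = z/height = 2.75/7 = 0.392857
s = 1 + (scale-1)·z/height = 1 + (2.61-1)·2.75/7 = 1.632500
θ = twist·z/height = 189°·2.75/7 = 74.2500° = 1.295907 rad
cos θ = 0.271440, sin θ = 0.962455 (intermediates below are computed at full precision and shown rounded to 5 d.p.)
v1: (-5,-3.5) → rotate → (2.01139,-5.76232) → ×s → (3.28360,-9.40698) → (3.28,-9.41)
v2: (-2,-4.5) → rotate → (3.78817,-3.14639) → ×s → (6.18418,-5.13649) → (6.18,-5.14)
v3: (-0.5,-2.5) → rotate → (2.27042,-1.15983) → ×s → (3.70646,-1.89342) → (3.71,-1.89)
v4: (2,3) → rotate → (-2.34448,2.73923) → ×s → (-3.82737,4.47180) → (-3.83,4.47)

Cross-section at z=2.75: (3.28,-9.41) (6.18,-5.14) (3.71,-1.89) (-3.83,4.47)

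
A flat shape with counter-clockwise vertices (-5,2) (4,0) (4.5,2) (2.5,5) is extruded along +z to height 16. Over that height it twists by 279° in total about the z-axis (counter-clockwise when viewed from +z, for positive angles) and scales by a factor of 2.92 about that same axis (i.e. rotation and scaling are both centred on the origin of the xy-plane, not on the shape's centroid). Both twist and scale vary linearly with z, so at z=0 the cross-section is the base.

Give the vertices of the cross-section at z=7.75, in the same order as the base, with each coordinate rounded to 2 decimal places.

Cross-section at z=7.75: (4.12,-9.54) (-5.47,5.45) (-8.88,3.39) (-10.23,-3.44)

t = z/height = 7.75/16 = 0.484375
s = 1 + (scale-1)·z/height = 1 + (2.92-1)·7.75/16 = 1.930000
θ = twist·z/height = 279°·7.75/16 = 135.1406° = 2.358649 rad
cos θ = -0.708840, sin θ = 0.705369 (intermediates below are computed at full precision and shown rounded to 5 d.p.)
v1: (-5,2) → rotate → (2.13346,-4.94453) → ×s → (4.11758,-9.54294) → (4.12,-9.54)
v2: (4,0) → rotate → (-2.83536,2.82148) → ×s → (-5.47225,5.44545) → (-5.47,5.45)
v3: (4.5,2) → rotate → (-4.60052,1.75648) → ×s → (-8.87900,3.39001) → (-8.88,3.39)
v4: (2.5,5) → rotate → (-5.29895,-1.78078) → ×s → (-10.22697,-3.43690) → (-10.23,-3.44)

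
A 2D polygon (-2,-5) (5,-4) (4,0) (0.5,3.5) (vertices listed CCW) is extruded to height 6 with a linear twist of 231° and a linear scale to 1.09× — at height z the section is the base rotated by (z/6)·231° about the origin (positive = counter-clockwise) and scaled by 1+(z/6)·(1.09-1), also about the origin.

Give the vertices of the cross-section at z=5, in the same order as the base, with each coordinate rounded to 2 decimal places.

Cross-section at z=5: (0.94,5.71) (-6.18,3.03) (-4.20,-0.93) (0.29,-3.79)

t = z/height = 5/6 = 0.833333
s = 1 + (scale-1)·z/height = 1 + (1.09-1)·5/6 = 1.075000
θ = twist·z/height = 231°·5/6 = 192.5000° = 3.359759 rad
cos θ = -0.976296, sin θ = -0.216440 (intermediates below are computed at full precision and shown rounded to 5 d.p.)
v1: (-2,-5) → rotate → (0.87039,5.31436) → ×s → (0.93567,5.71294) → (0.94,5.71)
v2: (5,-4) → rotate → (-5.74724,2.82299) → ×s → (-6.17828,3.03471) → (-6.18,3.03)
v3: (4,0) → rotate → (-3.90518,-0.86576) → ×s → (-4.19807,-0.93069) → (-4.20,-0.93)
v4: (0.5,3.5) → rotate → (0.26939,-3.52526) → ×s → (0.28959,-3.78965) → (0.29,-3.79)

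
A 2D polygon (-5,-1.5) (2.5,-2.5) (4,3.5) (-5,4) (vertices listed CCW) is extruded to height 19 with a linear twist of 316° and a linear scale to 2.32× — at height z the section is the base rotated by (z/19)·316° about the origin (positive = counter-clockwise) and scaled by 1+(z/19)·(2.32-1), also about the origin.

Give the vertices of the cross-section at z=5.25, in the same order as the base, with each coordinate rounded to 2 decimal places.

Cross-section at z=5.25: (1.73,-6.91) (3.57,3.25) (-4.52,5.68) (-5.77,-6.56)

t = z/height = 5.25/19 = 0.276316
s = 1 + (scale-1)·z/height = 1 + (2.32-1)·5.25/19 = 1.364737
θ = twist·z/height = 316°·5.25/19 = 87.3158° = 1.523948 rad
cos θ = 0.046831, sin θ = 0.998903 (intermediates below are computed at full precision and shown rounded to 5 d.p.)
v1: (-5,-1.5) → rotate → (1.26420,-5.06476) → ×s → (1.72530,-6.91207) → (1.73,-6.91)
v2: (2.5,-2.5) → rotate → (2.61433,2.38018) → ×s → (3.56788,3.24832) → (3.57,3.25)
v3: (4,3.5) → rotate → (-3.30884,4.15952) → ×s → (-4.51569,5.67665) → (-4.52,5.68)
v4: (-5,4) → rotate → (-4.22977,-4.80719) → ×s → (-5.77252,-6.56055) → (-5.77,-6.56)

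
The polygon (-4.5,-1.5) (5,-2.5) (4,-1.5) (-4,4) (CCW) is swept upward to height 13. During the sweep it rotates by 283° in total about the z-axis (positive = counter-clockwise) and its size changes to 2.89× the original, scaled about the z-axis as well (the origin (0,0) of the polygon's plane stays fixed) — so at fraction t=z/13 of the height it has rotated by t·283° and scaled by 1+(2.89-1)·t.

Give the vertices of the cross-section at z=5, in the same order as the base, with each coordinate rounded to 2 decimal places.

Cross-section at z=5: (4.96,-6.52) (1.30,9.57) (0.22,7.37) (-4.31,-8.77)

t = z/height = 5/13 = 0.384615
s = 1 + (scale-1)·z/height = 1 + (2.89-1)·5/13 = 1.726923
θ = twist·z/height = 283°·5/13 = 108.8462° = 1.899724 rad
cos θ = -0.323028, sin θ = 0.946389 (intermediates below are computed at full precision and shown rounded to 5 d.p.)
v1: (-4.5,-1.5) → rotate → (2.87321,-3.77421) → ×s → (4.96181,-6.51777) → (4.96,-6.52)
v2: (5,-2.5) → rotate → (0.75083,5.53952) → ×s → (1.29663,9.56632) → (1.30,9.57)
v3: (4,-1.5) → rotate → (0.12747,4.27010) → ×s → (0.22013,7.37413) → (0.22,7.37)
v4: (-4,4) → rotate → (-2.49344,-5.07767) → ×s → (-4.30599,-8.76875) → (-4.31,-8.77)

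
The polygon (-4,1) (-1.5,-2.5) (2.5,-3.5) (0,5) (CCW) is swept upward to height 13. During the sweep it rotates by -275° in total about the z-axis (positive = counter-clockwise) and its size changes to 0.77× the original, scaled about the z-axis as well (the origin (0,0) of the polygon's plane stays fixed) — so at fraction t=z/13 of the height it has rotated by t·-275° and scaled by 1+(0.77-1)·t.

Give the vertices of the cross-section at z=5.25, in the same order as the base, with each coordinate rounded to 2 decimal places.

Cross-section at z=5.25: (2.15,3.06) (-1.63,2.08) (-3.78,-0.98) (4.23,-1.63)

t = z/height = 5.25/13 = 0.403846
s = 1 + (scale-1)·z/height = 1 + (0.77-1)·5.25/13 = 0.907115
θ = twist·z/height = -275°·5.25/13 = -111.0577° = -1.938322 rad
cos θ = -0.359308, sin θ = -0.933219 (intermediates below are computed at full precision and shown rounded to 5 d.p.)
v1: (-4,1) → rotate → (2.37045,3.37357) → ×s → (2.15027,3.06022) → (2.15,3.06)
v2: (-1.5,-2.5) → rotate → (-1.79409,2.29810) → ×s → (-1.62744,2.08464) → (-1.63,2.08)
v3: (2.5,-3.5) → rotate → (-4.16454,-1.07547) → ×s → (-3.77772,-0.97558) → (-3.78,-0.98)
v4: (0,5) → rotate → (4.66610,-1.79654) → ×s → (4.23269,-1.62967) → (4.23,-1.63)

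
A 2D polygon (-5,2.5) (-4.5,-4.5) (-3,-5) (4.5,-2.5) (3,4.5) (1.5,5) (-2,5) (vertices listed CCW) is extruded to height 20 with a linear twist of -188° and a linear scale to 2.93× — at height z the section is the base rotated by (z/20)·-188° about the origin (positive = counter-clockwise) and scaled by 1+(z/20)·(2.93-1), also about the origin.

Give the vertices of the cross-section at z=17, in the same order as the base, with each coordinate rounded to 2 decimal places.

Cross-section at z=17: (14.67,-1.64) (7.05,15.25) (2.88,15.13) (-13.43,2.09) (-3.33,-13.89) (0.84,-13.76) (9.51,-10.57)

t = z/height = 17/20 = 0.85
s = 1 + (scale-1)·z/height = 1 + (2.93-1)·17/20 = 2.640500
θ = twist·z/height = -188°·17/20 = -159.8000° = -2.789036 rad
cos θ = -0.938493, sin θ = -0.345298 (intermediates below are computed at full precision and shown rounded to 5 d.p.)
v1: (-5,2.5) → rotate → (5.55571,-0.61974) → ×s → (14.66985,-1.63643) → (14.67,-1.64)
v2: (-4.5,-4.5) → rotate → (2.66938,5.77706) → ×s → (7.04849,15.25433) → (7.05,15.25)
v3: (-3,-5) → rotate → (1.08899,5.72836) → ×s → (2.87547,15.12573) → (2.88,15.13)
v4: (4.5,-2.5) → rotate → (-5.08646,0.79239) → ×s → (-13.43081,2.09231) → (-13.43,2.09)
v5: (3,4.5) → rotate → (-1.26164,-5.25911) → ×s → (-3.33135,-13.88669) → (-3.33,-13.89)
v6: (1.5,5) → rotate → (0.31875,-5.21041) → ×s → (0.84166,-13.75809) → (0.84,-13.76)
v7: (-2,5) → rotate → (3.60348,-4.00187) → ×s → (9.51498,-10.56693) → (9.51,-10.57)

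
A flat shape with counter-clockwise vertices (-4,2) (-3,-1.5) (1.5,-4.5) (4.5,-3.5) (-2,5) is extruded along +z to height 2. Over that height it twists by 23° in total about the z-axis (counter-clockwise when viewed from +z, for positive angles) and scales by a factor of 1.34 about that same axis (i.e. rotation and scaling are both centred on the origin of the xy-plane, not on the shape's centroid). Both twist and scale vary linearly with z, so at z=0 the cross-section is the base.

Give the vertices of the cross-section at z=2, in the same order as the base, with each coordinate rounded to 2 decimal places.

t = z/height = 2/2 = 1
s = 1 + (scale-1)·z/height = 1 + (1.34-1)·2/2 = 1.340000
θ = twist·z/height = 23°·2/2 = 23.0000° = 0.401426 rad
cos θ = 0.920505, sin θ = 0.390731 (intermediates below are computed at full precision and shown rounded to 5 d.p.)
v1: (-4,2) → rotate → (-4.46348,0.27809) → ×s → (-5.98107,0.37263) → (-5.98,0.37)
v2: (-3,-1.5) → rotate → (-2.17542,-2.55295) → ×s → (-2.91506,-3.42095) → (-2.92,-3.42)
v3: (1.5,-4.5) → rotate → (3.13905,-3.55618) → ×s → (4.20632,-4.76527) → (4.21,-4.77)
v4: (4.5,-3.5) → rotate → (5.50983,-1.46348) → ×s → (7.38317,-1.96106) → (7.38,-1.96)
v5: (-2,5) → rotate → (-3.79467,3.82106) → ×s → (-5.08485,5.12022) → (-5.08,5.12)

Cross-section at z=2: (-5.98,0.37) (-2.92,-3.42) (4.21,-4.77) (7.38,-1.96) (-5.08,5.12)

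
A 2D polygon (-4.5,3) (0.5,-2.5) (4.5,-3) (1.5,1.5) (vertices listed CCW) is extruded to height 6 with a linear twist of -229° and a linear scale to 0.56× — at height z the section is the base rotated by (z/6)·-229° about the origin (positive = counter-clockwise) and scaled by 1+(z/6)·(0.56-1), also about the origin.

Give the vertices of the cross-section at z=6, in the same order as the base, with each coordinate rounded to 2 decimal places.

t = z/height = 6/6 = 1
s = 1 + (scale-1)·z/height = 1 + (0.56-1)·6/6 = 0.560000
θ = twist·z/height = -229°·6/6 = -229.0000° = -3.996804 rad
cos θ = -0.656059, sin θ = 0.754710 (intermediates below are computed at full precision and shown rounded to 5 d.p.)
v1: (-4.5,3) → rotate → (0.68814,-5.36437) → ×s → (0.38536,-3.00405) → (0.39,-3.00)
v2: (0.5,-2.5) → rotate → (1.55874,2.01750) → ×s → (0.87290,1.12980) → (0.87,1.13)
v3: (4.5,-3) → rotate → (-0.68814,5.36437) → ×s → (-0.38536,3.00405) → (-0.39,3.00)
v4: (1.5,1.5) → rotate → (-2.11615,0.14798) → ×s → (-1.18505,0.08287) → (-1.19,0.08)

Cross-section at z=6: (0.39,-3.00) (0.87,1.13) (-0.39,3.00) (-1.19,0.08)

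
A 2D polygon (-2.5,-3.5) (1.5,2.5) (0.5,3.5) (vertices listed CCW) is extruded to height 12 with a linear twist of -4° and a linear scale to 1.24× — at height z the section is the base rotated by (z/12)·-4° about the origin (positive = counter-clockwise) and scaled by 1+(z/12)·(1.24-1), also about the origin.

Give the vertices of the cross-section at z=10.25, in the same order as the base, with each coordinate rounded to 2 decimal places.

Cross-section at z=10.25: (-3.26,-4.03) (1.98,2.90) (0.85,4.17)

t = z/height = 10.25/12 = 0.854167
s = 1 + (scale-1)·z/height = 1 + (1.24-1)·10.25/12 = 1.205000
θ = twist·z/height = -4°·10.25/12 = -3.4167° = -0.059632 rad
cos θ = 0.998223, sin θ = -0.059597 (intermediates below are computed at full precision and shown rounded to 5 d.p.)
v1: (-2.5,-3.5) → rotate → (-2.70414,-3.34479) → ×s → (-3.25849,-4.03047) → (-3.26,-4.03)
v2: (1.5,2.5) → rotate → (1.64633,2.40616) → ×s → (1.98382,2.89942) → (1.98,2.90)
v3: (0.5,3.5) → rotate → (0.70770,3.46398) → ×s → (0.85278,4.17410) → (0.85,4.17)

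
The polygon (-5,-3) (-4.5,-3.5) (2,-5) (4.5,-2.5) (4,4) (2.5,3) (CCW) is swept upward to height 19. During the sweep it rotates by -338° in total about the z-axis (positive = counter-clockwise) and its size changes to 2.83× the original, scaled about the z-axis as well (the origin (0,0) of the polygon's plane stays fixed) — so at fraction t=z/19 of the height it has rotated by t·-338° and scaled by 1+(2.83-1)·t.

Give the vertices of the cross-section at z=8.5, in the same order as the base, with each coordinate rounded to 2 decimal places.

t = z/height = 8.5/19 = 0.447368
s = 1 + (scale-1)·z/height = 1 + (2.83-1)·8.5/19 = 1.818684
θ = twist·z/height = -338°·8.5/19 = -151.2105° = -2.639122 rad
cos θ = -0.876395, sin θ = -0.481593 (intermediates below are computed at full precision and shown rounded to 5 d.p.)
v1: (-5,-3) → rotate → (2.93720,5.03715) → ×s → (5.34184,9.16098) → (5.34,9.16)
v2: (-4.5,-3.5) → rotate → (2.25820,5.23455) → ×s → (4.10696,9.51999) → (4.11,9.52)
v3: (2,-5) → rotate → (-4.16075,3.41879) → ×s → (-7.56710,6.21770) → (-7.57,6.22)
v4: (4.5,-2.5) → rotate → (-5.14776,0.02382) → ×s → (-9.36215,0.04332) → (-9.36,0.04)
v5: (4,4) → rotate → (-1.57921,-5.43195) → ×s → (-2.87208,-9.87900) → (-2.87,-9.88)
v6: (2.5,3) → rotate → (-0.74621,-3.83317) → ×s → (-1.35712,-6.97132) → (-1.36,-6.97)

Cross-section at z=8.5: (5.34,9.16) (4.11,9.52) (-7.57,6.22) (-9.36,0.04) (-2.87,-9.88) (-1.36,-6.97)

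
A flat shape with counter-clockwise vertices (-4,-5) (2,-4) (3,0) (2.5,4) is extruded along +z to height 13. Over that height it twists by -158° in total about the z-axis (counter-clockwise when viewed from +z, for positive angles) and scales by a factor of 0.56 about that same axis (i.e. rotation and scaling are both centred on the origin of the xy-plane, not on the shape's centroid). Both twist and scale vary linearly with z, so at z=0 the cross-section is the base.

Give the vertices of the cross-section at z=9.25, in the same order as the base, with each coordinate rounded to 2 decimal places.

Cross-section at z=9.25: (-2.13,3.85) (-3.06,-0.22) (-0.79,-1.90) (1.88,-2.64)

t = z/height = 9.25/13 = 0.711538
s = 1 + (scale-1)·z/height = 1 + (0.56-1)·9.25/13 = 0.686923
θ = twist·z/height = -158°·9.25/13 = -112.4231° = -1.962153 rad
cos θ = -0.381443, sin θ = -0.924392 (intermediates below are computed at full precision and shown rounded to 5 d.p.)
v1: (-4,-5) → rotate → (-3.09619,5.60478) → ×s → (-2.12685,3.85006) → (-2.13,3.85)
v2: (2,-4) → rotate → (-4.46046,-0.32301) → ×s → (-3.06399,-0.22189) → (-3.06,-0.22)
v3: (3,0) → rotate → (-1.14433,-2.77318) → ×s → (-0.78607,-1.90496) → (-0.79,-1.90)
v4: (2.5,4) → rotate → (2.74396,-3.83675) → ×s → (1.88489,-2.63555) → (1.88,-2.64)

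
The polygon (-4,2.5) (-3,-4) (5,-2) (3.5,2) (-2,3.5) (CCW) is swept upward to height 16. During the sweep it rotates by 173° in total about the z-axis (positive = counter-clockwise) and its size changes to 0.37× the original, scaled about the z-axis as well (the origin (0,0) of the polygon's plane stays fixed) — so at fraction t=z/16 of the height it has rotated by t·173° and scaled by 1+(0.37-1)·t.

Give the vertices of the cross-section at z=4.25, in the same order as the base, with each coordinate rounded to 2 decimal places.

t = z/height = 4.25/16 = 0.265625
s = 1 + (scale-1)·z/height = 1 + (0.37-1)·4.25/16 = 0.832656
θ = twist·z/height = 173°·4.25/16 = 45.9531° = 0.802033 rad
cos θ = 0.695247, sin θ = 0.718771 (intermediates below are computed at full precision and shown rounded to 5 d.p.)
v1: (-4,2.5) → rotate → (-4.57791,-1.13697) → ×s → (-3.81183,-0.94670) → (-3.81,-0.95)
v2: (-3,-4) → rotate → (0.78935,-4.93730) → ×s → (0.65725,-4.11107) → (0.66,-4.11)
v3: (5,-2) → rotate → (4.91378,2.20336) → ×s → (4.09149,1.83464) → (4.09,1.83)
v4: (3.5,2) → rotate → (0.99582,3.90619) → ×s → (0.82918,3.25252) → (0.83,3.25)
v5: (-2,3.5) → rotate → (-3.90619,0.99582) → ×s → (-3.25252,0.82918) → (-3.25,0.83)

Cross-section at z=4.25: (-3.81,-0.95) (0.66,-4.11) (4.09,1.83) (0.83,3.25) (-3.25,0.83)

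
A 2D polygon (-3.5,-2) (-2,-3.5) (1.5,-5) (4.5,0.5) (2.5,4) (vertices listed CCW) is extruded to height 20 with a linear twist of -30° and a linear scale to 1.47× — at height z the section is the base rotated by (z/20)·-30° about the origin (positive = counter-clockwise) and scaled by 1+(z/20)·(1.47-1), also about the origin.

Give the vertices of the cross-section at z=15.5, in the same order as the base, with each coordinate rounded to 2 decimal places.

t = z/height = 15.5/20 = 0.775
s = 1 + (scale-1)·z/height = 1 + (1.47-1)·15.5/20 = 1.364250
θ = twist·z/height = -30°·15.5/20 = -23.2500° = -0.405789 rad
cos θ = 0.918791, sin θ = -0.394744 (intermediates below are computed at full precision and shown rounded to 5 d.p.)
v1: (-3.5,-2) → rotate → (-4.00526,-0.45598) → ×s → (-5.46417,-0.62207) → (-5.46,-0.62)
v2: (-2,-3.5) → rotate → (-3.21919,-2.42628) → ×s → (-4.39177,-3.31005) → (-4.39,-3.31)
v3: (1.5,-5) → rotate → (-0.59553,-5.18607) → ×s → (-0.81246,-7.07510) → (-0.81,-7.08)
v4: (4.5,0.5) → rotate → (4.33193,-1.31695) → ×s → (5.90984,-1.79665) → (5.91,-1.80)
v5: (2.5,4) → rotate → (3.87595,2.68831) → ×s → (5.28777,3.66752) → (5.29,3.67)

Cross-section at z=15.5: (-5.46,-0.62) (-4.39,-3.31) (-0.81,-7.08) (5.91,-1.80) (5.29,3.67)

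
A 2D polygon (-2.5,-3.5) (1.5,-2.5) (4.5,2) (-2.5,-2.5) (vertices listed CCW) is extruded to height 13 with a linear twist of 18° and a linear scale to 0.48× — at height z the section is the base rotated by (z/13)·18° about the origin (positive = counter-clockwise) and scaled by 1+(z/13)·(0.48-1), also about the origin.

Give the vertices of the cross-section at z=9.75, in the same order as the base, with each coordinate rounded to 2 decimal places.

Cross-section at z=9.75: (-0.98,-2.43) (1.25,-1.27) (2.38,1.83) (-1.13,-1.84)

t = z/height = 9.75/13 = 0.75
s = 1 + (scale-1)·z/height = 1 + (0.48-1)·9.75/13 = 0.610000
θ = twist·z/height = 18°·9.75/13 = 13.5000° = 0.235619 rad
cos θ = 0.972370, sin θ = 0.233445 (intermediates below are computed at full precision and shown rounded to 5 d.p.)
v1: (-2.5,-3.5) → rotate → (-1.61387,-3.98691) → ×s → (-0.98446,-2.43201) → (-0.98,-2.43)
v2: (1.5,-2.5) → rotate → (2.04217,-2.08076) → ×s → (1.24572,-1.26926) → (1.25,-1.27)
v3: (4.5,2) → rotate → (3.90877,2.99524) → ×s → (2.38435,1.82710) → (2.38,1.83)
v4: (-2.5,-2.5) → rotate → (-1.84731,-3.01454) → ×s → (-1.12686,-1.83887) → (-1.13,-1.84)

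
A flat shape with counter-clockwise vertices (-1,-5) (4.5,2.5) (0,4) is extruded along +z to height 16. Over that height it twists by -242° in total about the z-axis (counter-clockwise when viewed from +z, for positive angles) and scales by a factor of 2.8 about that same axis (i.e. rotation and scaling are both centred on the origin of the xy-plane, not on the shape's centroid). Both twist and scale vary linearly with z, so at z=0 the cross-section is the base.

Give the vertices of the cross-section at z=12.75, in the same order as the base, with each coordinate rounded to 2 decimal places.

t = z/height = 12.75/16 = 0.796875
s = 1 + (scale-1)·z/height = 1 + (2.8-1)·12.75/16 = 2.434375
θ = twist·z/height = -242°·12.75/16 = -192.8438° = -3.365758 rad
cos θ = -0.974980, sin θ = 0.222293 (intermediates below are computed at full precision and shown rounded to 5 d.p.)
v1: (-1,-5) → rotate → (2.08645,4.65261) → ×s → (5.07919,11.32619) → (5.08,11.33)
v2: (4.5,2.5) → rotate → (-4.94314,-1.43713) → ×s → (-12.03346,-3.49852) → (-12.03,-3.50)
v3: (0,4) → rotate → (-0.88917,-3.89992) → ×s → (-2.16458,-9.49387) → (-2.16,-9.49)

Cross-section at z=12.75: (5.08,11.33) (-12.03,-3.50) (-2.16,-9.49)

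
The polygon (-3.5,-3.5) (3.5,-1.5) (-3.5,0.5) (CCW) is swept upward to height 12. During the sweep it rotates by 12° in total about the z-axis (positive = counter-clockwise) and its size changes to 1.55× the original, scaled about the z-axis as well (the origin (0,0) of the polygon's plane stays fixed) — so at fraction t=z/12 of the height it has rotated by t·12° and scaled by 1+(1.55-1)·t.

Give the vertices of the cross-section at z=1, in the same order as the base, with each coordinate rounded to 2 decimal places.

t = z/height = 1/12 = 0.0833333
s = 1 + (scale-1)·z/height = 1 + (1.55-1)·1/12 = 1.045833
θ = twist·z/height = 12°·1/12 = 1.0000° = 0.017453 rad
cos θ = 0.999848, sin θ = 0.017452 (intermediates below are computed at full precision and shown rounded to 5 d.p.)
v1: (-3.5,-3.5) → rotate → (-3.43838,-3.56055) → ×s → (-3.59598,-3.72374) → (-3.60,-3.72)
v2: (3.5,-1.5) → rotate → (3.52565,-1.43869) → ×s → (3.68724,-1.50463) → (3.69,-1.50)
v3: (-3.5,0.5) → rotate → (-3.50819,0.43884) → ×s → (-3.66899,0.45895) → (-3.67,0.46)

Cross-section at z=1: (-3.60,-3.72) (3.69,-1.50) (-3.67,0.46)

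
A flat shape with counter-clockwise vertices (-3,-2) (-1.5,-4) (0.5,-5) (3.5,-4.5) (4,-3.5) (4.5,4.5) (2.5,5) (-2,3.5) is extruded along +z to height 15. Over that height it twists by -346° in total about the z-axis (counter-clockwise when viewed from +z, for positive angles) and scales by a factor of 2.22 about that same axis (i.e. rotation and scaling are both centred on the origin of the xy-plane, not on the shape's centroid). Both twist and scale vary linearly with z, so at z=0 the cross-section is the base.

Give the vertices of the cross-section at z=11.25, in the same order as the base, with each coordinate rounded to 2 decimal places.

t = z/height = 11.25/15 = 0.75
s = 1 + (scale-1)·z/height = 1 + (2.22-1)·11.25/15 = 1.915000
θ = twist·z/height = -346°·11.25/15 = -259.5000° = -4.529129 rad
cos θ = -0.182236, sin θ = 0.983255 (intermediates below are computed at full precision and shown rounded to 5 d.p.)
v1: (-3,-2) → rotate → (2.51322,-2.58529) → ×s → (4.81281,-4.95084) → (4.81,-4.95)
v2: (-1.5,-4) → rotate → (4.20637,-0.74594) → ×s → (8.05520,-1.42848) → (8.06,-1.43)
v3: (0.5,-5) → rotate → (4.82516,1.40281) → ×s → (9.24018,2.68637) → (9.24,2.69)
v4: (3.5,-4.5) → rotate → (3.78682,4.26145) → ×s → (7.25177,8.16068) → (7.25,8.16)
v5: (4,-3.5) → rotate → (2.71245,4.57084) → ×s → (5.19434,8.75317) → (5.19,8.75)
v6: (4.5,4.5) → rotate → (-5.24471,3.60459) → ×s → (-10.04361,6.90278) → (-10.04,6.90)
v7: (2.5,5) → rotate → (-5.37186,1.54696) → ×s → (-10.28712,2.96243) → (-10.29,2.96)
v8: (-2,3.5) → rotate → (-3.07692,-2.60433) → ×s → (-5.89230,-4.98730) → (-5.89,-4.99)

Cross-section at z=11.25: (4.81,-4.95) (8.06,-1.43) (9.24,2.69) (7.25,8.16) (5.19,8.75) (-10.04,6.90) (-10.29,2.96) (-5.89,-4.99)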